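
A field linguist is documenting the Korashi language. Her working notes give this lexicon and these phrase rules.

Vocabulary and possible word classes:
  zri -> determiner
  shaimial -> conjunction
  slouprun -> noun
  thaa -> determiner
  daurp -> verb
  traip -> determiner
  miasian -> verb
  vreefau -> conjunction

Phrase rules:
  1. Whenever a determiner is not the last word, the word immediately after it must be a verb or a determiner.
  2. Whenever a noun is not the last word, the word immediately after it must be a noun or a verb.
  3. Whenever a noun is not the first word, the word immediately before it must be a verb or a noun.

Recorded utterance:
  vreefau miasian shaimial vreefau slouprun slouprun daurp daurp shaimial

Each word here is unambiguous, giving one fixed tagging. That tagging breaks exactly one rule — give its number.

Fixed tagging: conjunction verb conjunction conjunction noun noun verb verb conjunction.
Rule check: R1 ok, R2 ok, R3 fails.
Only rule 3 fails.

3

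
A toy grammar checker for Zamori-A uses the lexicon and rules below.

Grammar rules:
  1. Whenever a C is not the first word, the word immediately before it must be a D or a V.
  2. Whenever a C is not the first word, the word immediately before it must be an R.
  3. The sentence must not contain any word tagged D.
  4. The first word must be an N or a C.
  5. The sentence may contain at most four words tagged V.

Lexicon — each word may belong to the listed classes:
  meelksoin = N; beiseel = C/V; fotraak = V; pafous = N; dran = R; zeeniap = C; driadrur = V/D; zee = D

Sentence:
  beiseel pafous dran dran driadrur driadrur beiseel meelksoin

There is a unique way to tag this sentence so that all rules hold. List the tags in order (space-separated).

Candidates per position — 1:beiseel {C,V}; 2:pafous {N}; 3:dran {R}; 4:dran {R}; 5:driadrur {V,D}; 6:driadrur {V,D}; 7:beiseel {C,V}; 8:meelksoin {N}.
Position 1: tagging it V would leave rule 4 unsatisfiable, so it must be C.
Position 5: tagging it D would leave rule 3 unsatisfiable, so it must be V.
Position 6: tagging it D would leave rule 3 unsatisfiable, so it must be V.
Position 7: tagging it C would leave rule 2 unsatisfiable, so it must be V.
The unique satisfying tagging is: C N R R V V V N.
Check: rule 1 ✓; rule 2 ✓; rule 3 ✓; rule 4 ✓; rule 5 ✓.

C N R R V V V N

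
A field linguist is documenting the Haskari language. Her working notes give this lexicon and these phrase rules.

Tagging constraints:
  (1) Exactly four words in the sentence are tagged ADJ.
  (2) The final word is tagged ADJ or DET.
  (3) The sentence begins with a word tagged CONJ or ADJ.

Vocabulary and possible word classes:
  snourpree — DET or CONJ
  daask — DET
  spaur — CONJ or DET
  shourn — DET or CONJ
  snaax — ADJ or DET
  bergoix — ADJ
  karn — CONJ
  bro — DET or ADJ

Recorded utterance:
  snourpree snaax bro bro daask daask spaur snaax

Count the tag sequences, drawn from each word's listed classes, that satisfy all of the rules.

2

Candidates per position — 1:snourpree {DET,CONJ}; 2:snaax {ADJ,DET}; 3:bro {DET,ADJ}; 4:bro {DET,ADJ}; 5:daask {DET}; 6:daask {DET}; 7:spaur {CONJ,DET}; 8:snaax {ADJ,DET}.
There are 64 candidate sequences in total.
The sequences that satisfy every rule: CONJ ADJ ADJ ADJ DET DET CONJ ADJ; CONJ ADJ ADJ ADJ DET DET DET ADJ.
Count = 2.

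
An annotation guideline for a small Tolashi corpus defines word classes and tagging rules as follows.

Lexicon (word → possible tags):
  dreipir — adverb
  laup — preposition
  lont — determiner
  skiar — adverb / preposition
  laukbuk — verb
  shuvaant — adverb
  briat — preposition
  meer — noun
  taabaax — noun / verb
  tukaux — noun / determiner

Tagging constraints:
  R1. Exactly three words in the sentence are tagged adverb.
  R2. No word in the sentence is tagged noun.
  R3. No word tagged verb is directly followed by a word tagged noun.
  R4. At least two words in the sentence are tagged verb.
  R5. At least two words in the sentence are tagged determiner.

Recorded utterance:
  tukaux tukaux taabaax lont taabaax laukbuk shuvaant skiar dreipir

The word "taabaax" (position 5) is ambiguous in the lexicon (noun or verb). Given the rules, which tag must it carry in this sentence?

verb

Candidates per position — 1:tukaux {noun,determiner}; 2:tukaux {noun,determiner}; 3:taabaax {noun,verb}; 4:lont {determiner}; 5:taabaax {noun,verb}; 6:laukbuk {verb}; 7:shuvaant {adverb}; 8:skiar {adverb,preposition}; 9:dreipir {adverb}.
If word 1 were noun, no tagging could satisfy rule 2; so word 1 is determiner.
If word 2 were noun, no tagging could satisfy rule 2; so word 2 is determiner.
If word 3 were noun, no tagging could satisfy rule 2; so word 3 is verb.
If word 5 were noun, no tagging could satisfy rule 2; so word 5 is verb.
If word 8 were preposition, no tagging could satisfy rule 1; so word 8 is adverb.
The only consistent sequence is: determiner determiner verb determiner verb verb adverb adverb adverb.
Check: rule 1 ✓; rule 2 ✓; rule 3 ✓; rule 4 ✓; rule 5 ✓.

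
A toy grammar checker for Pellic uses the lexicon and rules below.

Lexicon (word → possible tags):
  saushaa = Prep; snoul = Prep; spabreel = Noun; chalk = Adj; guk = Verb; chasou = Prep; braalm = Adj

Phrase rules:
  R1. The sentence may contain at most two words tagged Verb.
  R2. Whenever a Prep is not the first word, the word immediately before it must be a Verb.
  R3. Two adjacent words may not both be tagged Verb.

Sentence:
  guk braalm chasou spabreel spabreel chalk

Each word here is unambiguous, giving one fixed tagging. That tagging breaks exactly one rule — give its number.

Fixed tagging: Verb Adj Prep Noun Noun Adj.
Applying the rules: R1 pass, R2 fail, R3 pass.
Only rule 2 fails.

2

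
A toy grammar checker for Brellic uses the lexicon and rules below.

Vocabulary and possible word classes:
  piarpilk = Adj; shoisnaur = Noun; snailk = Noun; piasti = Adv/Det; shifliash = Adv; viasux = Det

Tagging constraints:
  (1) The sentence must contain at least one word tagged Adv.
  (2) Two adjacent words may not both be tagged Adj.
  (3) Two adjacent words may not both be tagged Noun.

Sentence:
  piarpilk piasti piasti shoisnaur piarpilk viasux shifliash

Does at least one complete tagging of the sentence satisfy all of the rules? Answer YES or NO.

Candidates per position — 1:piarpilk {Adj}; 2:piasti {Adv,Det}; 3:piasti {Adv,Det}; 4:shoisnaur {Noun}; 5:piarpilk {Adj}; 6:viasux {Det}; 7:shifliash {Adv}.
One satisfying assignment: Adj Adv Adv Noun Adj Det Adv.
Verifying each rule — rule 1 holds; rule 2 holds; rule 3 holds.

YES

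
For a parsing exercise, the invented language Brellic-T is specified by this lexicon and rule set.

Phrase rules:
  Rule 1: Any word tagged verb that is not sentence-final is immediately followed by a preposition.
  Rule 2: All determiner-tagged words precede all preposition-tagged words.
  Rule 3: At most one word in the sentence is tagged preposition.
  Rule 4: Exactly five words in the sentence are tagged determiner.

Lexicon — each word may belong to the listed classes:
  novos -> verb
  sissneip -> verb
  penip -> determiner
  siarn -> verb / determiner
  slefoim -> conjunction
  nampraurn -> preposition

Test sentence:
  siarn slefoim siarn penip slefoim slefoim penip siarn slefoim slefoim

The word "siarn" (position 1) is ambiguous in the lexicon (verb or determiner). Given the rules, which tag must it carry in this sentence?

Candidates per position — 1:siarn {verb,determiner}; 2:slefoim {conjunction}; 3:siarn {verb,determiner}; 4:penip {determiner}; 5:slefoim {conjunction}; 6:slefoim {conjunction}; 7:penip {determiner}; 8:siarn {verb,determiner}; 9:slefoim {conjunction}; 10:slefoim {conjunction}.
Position 1: tagging it verb would leave rule 1 unsatisfiable, so it must be determiner.
Position 3: tagging it verb would leave rule 1 unsatisfiable, so it must be determiner.
Position 8: tagging it verb would leave rule 1 unsatisfiable, so it must be determiner.
So the tagging must be: determiner conjunction determiner determiner conjunction conjunction determiner determiner conjunction conjunction.
Rule-by-rule: rule 1 holds; rule 2 holds; rule 3 holds; rule 4 holds.

determiner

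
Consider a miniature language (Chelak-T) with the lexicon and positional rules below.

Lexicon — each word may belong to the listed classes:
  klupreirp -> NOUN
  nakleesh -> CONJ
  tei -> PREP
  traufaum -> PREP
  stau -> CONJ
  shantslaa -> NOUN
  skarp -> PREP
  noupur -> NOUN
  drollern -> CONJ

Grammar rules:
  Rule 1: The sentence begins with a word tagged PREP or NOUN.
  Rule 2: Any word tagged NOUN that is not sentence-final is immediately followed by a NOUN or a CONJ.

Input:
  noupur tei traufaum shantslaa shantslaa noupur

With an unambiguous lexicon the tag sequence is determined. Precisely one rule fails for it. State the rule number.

2

Fixed tagging: NOUN PREP PREP NOUN NOUN NOUN.
Rule check: R1 ✓, R2 ✗.
Only rule 2 fails.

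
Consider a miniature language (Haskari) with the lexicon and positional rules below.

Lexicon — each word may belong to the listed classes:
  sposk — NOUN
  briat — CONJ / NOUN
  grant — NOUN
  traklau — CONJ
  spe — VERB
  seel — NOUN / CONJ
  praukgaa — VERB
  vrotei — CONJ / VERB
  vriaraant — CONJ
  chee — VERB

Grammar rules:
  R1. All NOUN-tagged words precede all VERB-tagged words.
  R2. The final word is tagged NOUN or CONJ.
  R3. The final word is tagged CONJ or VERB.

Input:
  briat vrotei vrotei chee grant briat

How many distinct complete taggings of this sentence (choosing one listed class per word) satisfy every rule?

Candidates per position — 1:briat {CONJ,NOUN}; 2:vrotei {CONJ,VERB}; 3:vrotei {CONJ,VERB}; 4:chee {VERB}; 5:grant {NOUN}; 6:briat {CONJ,NOUN}.
There are 16 candidate sequences in total.
Rule 1 cannot be satisfied by any choice of tags from the lexicon.
So there is no consistent tagging.
Count = 0.

0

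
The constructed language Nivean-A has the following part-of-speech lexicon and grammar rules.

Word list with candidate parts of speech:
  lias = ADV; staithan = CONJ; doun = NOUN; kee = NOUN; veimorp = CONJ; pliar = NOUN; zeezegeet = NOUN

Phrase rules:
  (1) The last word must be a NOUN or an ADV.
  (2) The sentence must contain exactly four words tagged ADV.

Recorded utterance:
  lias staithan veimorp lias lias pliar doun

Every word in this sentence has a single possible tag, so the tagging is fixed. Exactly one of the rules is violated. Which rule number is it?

2

Fixed tagging: ADV CONJ CONJ ADV ADV NOUN NOUN.
Rule check: R1 ✓, R2 ✗.
Only rule 2 fails.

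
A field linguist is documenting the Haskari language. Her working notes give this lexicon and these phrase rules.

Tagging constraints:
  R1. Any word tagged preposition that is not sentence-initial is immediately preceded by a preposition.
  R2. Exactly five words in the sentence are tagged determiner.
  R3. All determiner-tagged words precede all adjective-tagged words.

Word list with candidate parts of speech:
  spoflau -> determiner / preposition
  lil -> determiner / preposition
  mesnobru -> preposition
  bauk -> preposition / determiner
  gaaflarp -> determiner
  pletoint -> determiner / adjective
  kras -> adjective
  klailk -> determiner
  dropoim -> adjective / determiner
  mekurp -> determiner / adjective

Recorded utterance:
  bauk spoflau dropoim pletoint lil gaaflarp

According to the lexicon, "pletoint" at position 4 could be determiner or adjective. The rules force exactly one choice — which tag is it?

determiner

Candidates per position — 1:bauk {preposition,determiner}; 2:spoflau {determiner,preposition}; 3:dropoim {adjective,determiner}; 4:pletoint {determiner,adjective}; 5:lil {determiner,preposition}; 6:gaaflarp {determiner}.
If word 3 were adjective, no tagging could satisfy rule 3; so word 3 is determiner.
If word 4 were adjective, no tagging could satisfy rule 3; so word 4 is determiner.
If word 5 were preposition, no tagging could satisfy rule 1; so word 5 is determiner.
The remaining ambiguous positions (1, 2) are resolved jointly — only one combination satisfies every rule.
The unique satisfying tagging is: preposition determiner determiner determiner determiner determiner.
Verifying each rule — rule 1 ✓; rule 2 ✓; rule 3 ✓.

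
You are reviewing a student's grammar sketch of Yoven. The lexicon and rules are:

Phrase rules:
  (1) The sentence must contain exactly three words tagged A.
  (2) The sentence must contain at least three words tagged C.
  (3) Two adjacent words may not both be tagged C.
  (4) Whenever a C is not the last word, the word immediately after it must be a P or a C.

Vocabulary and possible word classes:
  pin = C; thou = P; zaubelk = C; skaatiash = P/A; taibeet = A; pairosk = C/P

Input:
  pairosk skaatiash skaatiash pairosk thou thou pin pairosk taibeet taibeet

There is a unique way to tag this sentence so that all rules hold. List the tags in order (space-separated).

C P A C P P C P A A

Candidates per position — 1:pairosk {C,P}; 2:skaatiash {P,A}; 3:skaatiash {P,A}; 4:pairosk {C,P}; 5:thou {P}; 6:thou {P}; 7:pin {C}; 8:pairosk {C,P}; 9:taibeet {A}; 10:taibeet {A}.
Position 8: tagging it C would leave rule 3 unsatisfiable, so it must be P.
Position 1: tagging it P would leave rule 2 unsatisfiable, so it must be C.
Position 2: tagging it A would leave rule 4 unsatisfiable, so it must be P.
Position 3: tagging it P would leave rule 1 unsatisfiable, so it must be A.
Position 4: tagging it P would leave rule 2 unsatisfiable, so it must be C.
The unique satisfying tagging is: C P A C P P C P A A.
Check: rule 1 satisfied; rule 2 satisfied; rule 3 satisfied; rule 4 satisfied.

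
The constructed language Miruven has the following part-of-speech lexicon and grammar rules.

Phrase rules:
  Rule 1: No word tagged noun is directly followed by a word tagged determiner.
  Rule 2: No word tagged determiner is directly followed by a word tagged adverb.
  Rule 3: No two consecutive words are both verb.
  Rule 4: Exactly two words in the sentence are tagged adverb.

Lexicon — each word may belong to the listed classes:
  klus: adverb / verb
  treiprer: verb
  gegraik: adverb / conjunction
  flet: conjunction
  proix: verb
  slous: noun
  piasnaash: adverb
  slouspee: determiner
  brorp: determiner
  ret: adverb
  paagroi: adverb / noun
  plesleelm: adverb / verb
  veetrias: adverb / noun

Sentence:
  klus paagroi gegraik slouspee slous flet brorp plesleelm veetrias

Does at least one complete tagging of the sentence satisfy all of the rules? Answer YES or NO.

Candidates per position — 1:klus {adverb,verb}; 2:paagroi {adverb,noun}; 3:gegraik {adverb,conjunction}; 4:slouspee {determiner}; 5:slous {noun}; 6:flet {conjunction}; 7:brorp {determiner}; 8:plesleelm {adverb,verb}; 9:veetrias {adverb,noun}.
One satisfying assignment: adverb noun adverb determiner noun conjunction determiner verb noun.
Check: rule 1 ok; rule 2 ok; rule 3 ok; rule 4 ok.

YES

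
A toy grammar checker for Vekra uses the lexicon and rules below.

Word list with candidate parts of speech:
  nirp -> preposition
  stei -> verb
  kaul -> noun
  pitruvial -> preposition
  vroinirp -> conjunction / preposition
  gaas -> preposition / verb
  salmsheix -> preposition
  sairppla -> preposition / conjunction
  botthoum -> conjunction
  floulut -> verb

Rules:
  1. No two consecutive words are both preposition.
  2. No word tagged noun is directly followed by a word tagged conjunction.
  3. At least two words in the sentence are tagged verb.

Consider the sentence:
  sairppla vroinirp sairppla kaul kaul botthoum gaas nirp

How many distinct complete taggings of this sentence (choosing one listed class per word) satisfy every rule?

Candidates per position — 1:sairppla {preposition,conjunction}; 2:vroinirp {conjunction,preposition}; 3:sairppla {preposition,conjunction}; 4:kaul {noun}; 5:kaul {noun}; 6:botthoum {conjunction}; 7:gaas {preposition,verb}; 8:nirp {preposition}.
There are 16 candidate sequences in total.
Rule 2 cannot be satisfied by any choice of tags from the lexicon.
So there is no consistent tagging.
Count = 0.

0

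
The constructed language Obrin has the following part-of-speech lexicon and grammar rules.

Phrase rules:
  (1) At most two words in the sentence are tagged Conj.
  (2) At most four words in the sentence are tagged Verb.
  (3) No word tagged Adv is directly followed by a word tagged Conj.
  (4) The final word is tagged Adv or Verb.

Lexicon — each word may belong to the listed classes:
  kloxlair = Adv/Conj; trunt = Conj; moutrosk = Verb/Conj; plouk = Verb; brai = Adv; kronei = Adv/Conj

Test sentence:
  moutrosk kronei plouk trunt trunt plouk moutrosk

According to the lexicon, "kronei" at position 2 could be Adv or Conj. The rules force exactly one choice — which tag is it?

Candidates per position — 1:moutrosk {Verb,Conj}; 2:kronei {Adv,Conj}; 3:plouk {Verb}; 4:trunt {Conj}; 5:trunt {Conj}; 6:plouk {Verb}; 7:moutrosk {Verb,Conj}.
Position 1: Conj is ruled out by rule 1; that leaves Verb.
Position 2: Conj is ruled out by rule 1; that leaves Adv.
Position 7: Conj is ruled out by rule 1; that leaves Verb.
The unique satisfying tagging is: Verb Adv Verb Conj Conj Verb Verb.
Check: rule 1 holds; rule 2 holds; rule 3 holds; rule 4 holds.

Adv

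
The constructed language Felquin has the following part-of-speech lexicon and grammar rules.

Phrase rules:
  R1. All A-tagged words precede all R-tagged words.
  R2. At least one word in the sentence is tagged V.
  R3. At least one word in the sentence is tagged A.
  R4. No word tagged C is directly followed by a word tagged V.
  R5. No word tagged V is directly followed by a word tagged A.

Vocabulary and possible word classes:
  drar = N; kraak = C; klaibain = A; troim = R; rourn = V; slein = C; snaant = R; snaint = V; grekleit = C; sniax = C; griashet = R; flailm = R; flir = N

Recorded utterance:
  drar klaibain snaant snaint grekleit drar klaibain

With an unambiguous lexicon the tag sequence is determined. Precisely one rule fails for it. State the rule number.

1

Fixed tagging: N A R V C N A.
Rule check: R1 fail, R2 pass, R3 pass, R4 pass, R5 pass.
Only rule 1 fails.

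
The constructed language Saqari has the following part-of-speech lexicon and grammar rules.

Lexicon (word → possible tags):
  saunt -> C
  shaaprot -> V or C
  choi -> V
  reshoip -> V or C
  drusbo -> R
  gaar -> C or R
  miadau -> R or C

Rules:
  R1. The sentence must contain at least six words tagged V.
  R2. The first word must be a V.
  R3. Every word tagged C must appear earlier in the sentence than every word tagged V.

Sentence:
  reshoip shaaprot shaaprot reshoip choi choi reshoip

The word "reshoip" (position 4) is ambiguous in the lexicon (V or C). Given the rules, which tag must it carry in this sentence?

V

Candidates per position — 1:reshoip {V,C}; 2:shaaprot {V,C}; 3:shaaprot {V,C}; 4:reshoip {V,C}; 5:choi {V}; 6:choi {V}; 7:reshoip {V,C}.
Position 1: tagging it C would leave rule 2 unsatisfiable, so it must be V.
Position 2: tagging it C would leave rule 3 unsatisfiable, so it must be V.
Position 3: tagging it C would leave rule 3 unsatisfiable, so it must be V.
Position 4: tagging it C would leave rule 3 unsatisfiable, so it must be V.
Position 7: tagging it C would leave rule 3 unsatisfiable, so it must be V.
The unique satisfying tagging is: V V V V V V V.
Rule-by-rule: rule 1 ok; rule 2 ok; rule 3 ok.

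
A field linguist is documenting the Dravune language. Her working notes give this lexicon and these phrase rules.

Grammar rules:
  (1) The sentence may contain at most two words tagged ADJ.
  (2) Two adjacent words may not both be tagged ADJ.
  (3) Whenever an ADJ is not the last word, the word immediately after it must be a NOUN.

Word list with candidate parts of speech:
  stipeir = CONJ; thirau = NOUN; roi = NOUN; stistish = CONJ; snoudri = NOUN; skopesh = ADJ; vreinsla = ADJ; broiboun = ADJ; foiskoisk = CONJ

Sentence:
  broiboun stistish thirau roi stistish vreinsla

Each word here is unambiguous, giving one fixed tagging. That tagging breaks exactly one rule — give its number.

3

Fixed tagging: ADJ CONJ NOUN NOUN CONJ ADJ.
Checking each rule: R1 ✓, R2 ✓, R3 ✗.
Only rule 3 fails.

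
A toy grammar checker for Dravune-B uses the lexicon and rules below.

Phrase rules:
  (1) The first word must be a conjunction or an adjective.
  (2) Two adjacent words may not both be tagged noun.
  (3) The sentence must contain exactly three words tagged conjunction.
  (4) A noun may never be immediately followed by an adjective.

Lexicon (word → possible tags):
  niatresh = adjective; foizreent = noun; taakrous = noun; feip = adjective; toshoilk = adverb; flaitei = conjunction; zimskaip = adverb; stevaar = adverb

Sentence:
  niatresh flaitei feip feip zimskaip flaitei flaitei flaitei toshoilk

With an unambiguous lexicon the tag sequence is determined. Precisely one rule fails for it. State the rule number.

3

Fixed tagging: adjective conjunction adjective adjective adverb conjunction conjunction conjunction adverb.
Rule check: R1 ✓, R2 ✓, R3 ✗, R4 ✓.
Only rule 3 fails.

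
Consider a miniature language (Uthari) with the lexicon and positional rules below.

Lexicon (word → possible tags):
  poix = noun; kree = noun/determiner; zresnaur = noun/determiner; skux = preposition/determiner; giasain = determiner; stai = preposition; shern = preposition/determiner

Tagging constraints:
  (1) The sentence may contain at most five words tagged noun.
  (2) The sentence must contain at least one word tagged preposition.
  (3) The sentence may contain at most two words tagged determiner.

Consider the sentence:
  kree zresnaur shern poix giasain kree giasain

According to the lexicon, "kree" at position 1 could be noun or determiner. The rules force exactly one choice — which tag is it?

Candidates per position — 1:kree {noun,determiner}; 2:zresnaur {noun,determiner}; 3:shern {preposition,determiner}; 4:poix {noun}; 5:giasain {determiner}; 6:kree {noun,determiner}; 7:giasain {determiner}.
Position 1: tagging it determiner would leave rule 3 unsatisfiable, so it must be noun.
Position 2: tagging it determiner would leave rule 3 unsatisfiable, so it must be noun.
Position 3: tagging it determiner would leave rule 2 unsatisfiable, so it must be preposition.
Position 6: tagging it determiner would leave rule 3 unsatisfiable, so it must be noun.
The only consistent sequence is: noun noun preposition noun determiner noun determiner.
Checking: rule 1 satisfied; rule 2 satisfied; rule 3 satisfied.

noun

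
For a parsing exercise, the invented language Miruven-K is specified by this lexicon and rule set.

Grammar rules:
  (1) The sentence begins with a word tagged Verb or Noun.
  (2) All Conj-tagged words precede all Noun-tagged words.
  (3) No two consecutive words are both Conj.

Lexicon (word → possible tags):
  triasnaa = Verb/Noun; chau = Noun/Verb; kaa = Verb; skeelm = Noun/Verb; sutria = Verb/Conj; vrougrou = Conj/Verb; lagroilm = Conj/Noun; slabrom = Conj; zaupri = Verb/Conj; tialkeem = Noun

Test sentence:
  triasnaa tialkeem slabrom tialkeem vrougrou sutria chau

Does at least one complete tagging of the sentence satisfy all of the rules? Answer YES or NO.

NO

Candidates per position — 1:triasnaa {Verb,Noun}; 2:tialkeem {Noun}; 3:slabrom {Conj}; 4:tialkeem {Noun}; 5:vrougrou {Conj,Verb}; 6:sutria {Verb,Conj}; 7:chau {Noun,Verb}.
Rule 2 cannot be satisfied by any choice of tags from the lexicon.
So there is no consistent tagging.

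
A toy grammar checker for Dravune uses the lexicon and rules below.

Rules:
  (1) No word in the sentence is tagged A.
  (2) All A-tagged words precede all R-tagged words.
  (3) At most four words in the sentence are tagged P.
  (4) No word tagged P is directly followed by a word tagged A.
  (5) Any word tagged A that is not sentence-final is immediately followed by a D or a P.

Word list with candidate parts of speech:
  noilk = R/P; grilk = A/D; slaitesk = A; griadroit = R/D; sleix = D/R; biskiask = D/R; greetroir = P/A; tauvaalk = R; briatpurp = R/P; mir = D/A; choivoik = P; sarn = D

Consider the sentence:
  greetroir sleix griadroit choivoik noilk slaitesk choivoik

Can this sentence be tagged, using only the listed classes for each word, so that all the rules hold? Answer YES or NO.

Candidates per position — 1:greetroir {P,A}; 2:sleix {D,R}; 3:griadroit {R,D}; 4:choivoik {P}; 5:noilk {R,P}; 6:slaitesk {A}; 7:choivoik {P}.
Rule 1 cannot be satisfied by any choice of tags from the lexicon.
So there is no consistent tagging.

NO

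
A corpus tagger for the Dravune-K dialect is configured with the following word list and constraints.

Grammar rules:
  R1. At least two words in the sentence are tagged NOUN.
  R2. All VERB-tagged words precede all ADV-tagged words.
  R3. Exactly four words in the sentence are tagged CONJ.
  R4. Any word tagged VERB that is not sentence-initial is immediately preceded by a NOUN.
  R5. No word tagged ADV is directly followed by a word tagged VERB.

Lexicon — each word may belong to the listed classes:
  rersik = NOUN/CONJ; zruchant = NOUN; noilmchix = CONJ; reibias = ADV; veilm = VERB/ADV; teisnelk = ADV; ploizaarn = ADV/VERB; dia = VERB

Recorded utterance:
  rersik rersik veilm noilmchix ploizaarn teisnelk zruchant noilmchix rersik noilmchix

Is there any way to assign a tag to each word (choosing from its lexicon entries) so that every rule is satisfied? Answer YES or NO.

Candidates per position — 1:rersik {NOUN,CONJ}; 2:rersik {NOUN,CONJ}; 3:veilm {VERB,ADV}; 4:noilmchix {CONJ}; 5:ploizaarn {ADV,VERB}; 6:teisnelk {ADV}; 7:zruchant {NOUN}; 8:noilmchix {CONJ}; 9:rersik {NOUN,CONJ}; 10:noilmchix {CONJ}.
One satisfying assignment: NOUN CONJ ADV CONJ ADV ADV NOUN CONJ NOUN CONJ.
Check: rule 1 ok; rule 2 ok; rule 3 ok; rule 4 ok; rule 5 ok.

YES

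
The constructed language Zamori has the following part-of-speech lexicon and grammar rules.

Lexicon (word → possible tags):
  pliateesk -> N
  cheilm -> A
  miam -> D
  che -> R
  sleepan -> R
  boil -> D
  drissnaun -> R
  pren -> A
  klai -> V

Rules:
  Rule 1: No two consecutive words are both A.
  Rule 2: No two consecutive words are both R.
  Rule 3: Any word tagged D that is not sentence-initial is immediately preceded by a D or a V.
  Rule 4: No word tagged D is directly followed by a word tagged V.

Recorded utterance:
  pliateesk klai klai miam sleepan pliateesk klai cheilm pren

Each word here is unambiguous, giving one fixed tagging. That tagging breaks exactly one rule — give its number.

1

Fixed tagging: N V V D R N V A A.
Rule check: R1 ✗, R2 ✓, R3 ✓, R4 ✓.
Only rule 1 fails.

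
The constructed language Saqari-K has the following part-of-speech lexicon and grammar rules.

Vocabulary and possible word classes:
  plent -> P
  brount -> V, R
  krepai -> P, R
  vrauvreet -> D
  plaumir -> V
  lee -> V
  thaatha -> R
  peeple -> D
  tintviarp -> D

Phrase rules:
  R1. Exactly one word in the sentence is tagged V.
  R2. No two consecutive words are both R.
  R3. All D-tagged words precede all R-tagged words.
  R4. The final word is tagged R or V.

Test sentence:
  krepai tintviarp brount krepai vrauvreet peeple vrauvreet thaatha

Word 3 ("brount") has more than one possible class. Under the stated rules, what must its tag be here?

V

Candidates per position — 1:krepai {P,R}; 2:tintviarp {D}; 3:brount {V,R}; 4:krepai {P,R}; 5:vrauvreet {D}; 6:peeple {D}; 7:vrauvreet {D}; 8:thaatha {R}.
Position 1: R is ruled out by rule 3; that leaves P.
Position 3: R is ruled out by rule 1; that leaves V.
Position 4: R is ruled out by rule 3; that leaves P.
The unique satisfying tagging is: P D V P D D D R.
Check: rule 1 ✓; rule 2 ✓; rule 3 ✓; rule 4 ✓.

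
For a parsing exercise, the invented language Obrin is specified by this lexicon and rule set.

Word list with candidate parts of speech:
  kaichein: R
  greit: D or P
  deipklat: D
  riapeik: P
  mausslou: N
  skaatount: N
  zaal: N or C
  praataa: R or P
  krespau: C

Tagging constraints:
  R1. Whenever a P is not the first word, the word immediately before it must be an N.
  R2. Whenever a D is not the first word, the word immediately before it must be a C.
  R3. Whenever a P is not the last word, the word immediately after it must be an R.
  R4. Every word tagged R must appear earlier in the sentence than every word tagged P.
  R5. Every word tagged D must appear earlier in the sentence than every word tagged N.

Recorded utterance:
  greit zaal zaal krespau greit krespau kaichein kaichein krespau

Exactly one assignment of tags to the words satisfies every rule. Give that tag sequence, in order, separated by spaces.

D C C C D C R R C

Candidates per position — 1:greit {D,P}; 2:zaal {N,C}; 3:zaal {N,C}; 4:krespau {C}; 5:greit {D,P}; 6:krespau {C}; 7:kaichein {R}; 8:kaichein {R}; 9:krespau {C}.
If word 1 were P, no tagging could satisfy rule 3; so word 1 is D.
If word 5 were P, no tagging could satisfy rule 1; so word 5 is D.
If word 2 were N, no tagging could satisfy rule 5; so word 2 is C.
If word 3 were N, no tagging could satisfy rule 5; so word 3 is C.
So the tagging must be: D C C C D C R R C.
Rule-by-rule: rule 1 holds; rule 2 holds; rule 3 holds; rule 4 holds; rule 5 holds.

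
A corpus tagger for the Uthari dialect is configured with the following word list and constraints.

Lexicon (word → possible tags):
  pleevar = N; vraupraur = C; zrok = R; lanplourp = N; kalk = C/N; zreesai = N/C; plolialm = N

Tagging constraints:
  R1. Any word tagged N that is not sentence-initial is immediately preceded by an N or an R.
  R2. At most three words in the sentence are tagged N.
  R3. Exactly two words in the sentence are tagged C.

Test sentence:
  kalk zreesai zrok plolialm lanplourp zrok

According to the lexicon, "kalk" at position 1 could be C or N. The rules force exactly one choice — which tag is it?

Candidates per position — 1:kalk {C,N}; 2:zreesai {N,C}; 3:zrok {R}; 4:plolialm {N}; 5:lanplourp {N}; 6:zrok {R}.
If word 1 were N, no tagging could satisfy rule 3; so word 1 is C.
If word 2 were N, no tagging could satisfy rule 1; so word 2 is C.
So the tagging must be: C C R N N R.
Check: rule 1 ✓; rule 2 ✓; rule 3 ✓.

C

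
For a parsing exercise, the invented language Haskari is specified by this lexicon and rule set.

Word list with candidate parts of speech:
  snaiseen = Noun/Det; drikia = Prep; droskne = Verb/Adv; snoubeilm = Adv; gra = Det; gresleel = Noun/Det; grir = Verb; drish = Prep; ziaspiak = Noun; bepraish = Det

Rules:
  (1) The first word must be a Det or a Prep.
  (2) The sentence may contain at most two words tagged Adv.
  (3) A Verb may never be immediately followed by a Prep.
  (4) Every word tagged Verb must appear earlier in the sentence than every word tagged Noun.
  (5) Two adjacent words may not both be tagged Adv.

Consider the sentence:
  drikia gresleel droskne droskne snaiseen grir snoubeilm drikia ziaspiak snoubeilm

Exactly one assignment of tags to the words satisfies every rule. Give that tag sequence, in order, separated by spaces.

Candidates per position — 1:drikia {Prep}; 2:gresleel {Noun,Det}; 3:droskne {Verb,Adv}; 4:droskne {Verb,Adv}; 5:snaiseen {Noun,Det}; 6:grir {Verb}; 7:snoubeilm {Adv}; 8:drikia {Prep}; 9:ziaspiak {Noun}; 10:snoubeilm {Adv}.
If word 2 were Noun, no tagging could satisfy rule 4; so word 2 is Det.
If word 3 were Adv, no tagging could satisfy rule 2; so word 3 is Verb.
If word 4 were Adv, no tagging could satisfy rule 2; so word 4 is Verb.
If word 5 were Noun, no tagging could satisfy rule 4; so word 5 is Det.
That leaves exactly one tagging: Prep Det Verb Verb Det Verb Adv Prep Noun Adv.
Verifying each rule — rule 1 satisfied; rule 2 satisfied; rule 3 satisfied; rule 4 satisfied; rule 5 satisfied.

Prep Det Verb Verb Det Verb Adv Prep Noun Adv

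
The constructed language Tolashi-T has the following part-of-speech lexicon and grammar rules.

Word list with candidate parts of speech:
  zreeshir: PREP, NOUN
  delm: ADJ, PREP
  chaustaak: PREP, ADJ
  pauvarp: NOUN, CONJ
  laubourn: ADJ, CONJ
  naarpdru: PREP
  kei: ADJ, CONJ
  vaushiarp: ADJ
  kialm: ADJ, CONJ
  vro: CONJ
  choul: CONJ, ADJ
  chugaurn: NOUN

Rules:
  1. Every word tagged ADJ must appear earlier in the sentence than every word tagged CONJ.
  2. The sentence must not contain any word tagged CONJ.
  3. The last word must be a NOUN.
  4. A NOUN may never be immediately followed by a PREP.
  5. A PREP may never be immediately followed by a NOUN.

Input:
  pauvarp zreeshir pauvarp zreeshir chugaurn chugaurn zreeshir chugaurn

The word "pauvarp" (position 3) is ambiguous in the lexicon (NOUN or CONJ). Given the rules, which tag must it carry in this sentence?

Candidates per position — 1:pauvarp {NOUN,CONJ}; 2:zreeshir {PREP,NOUN}; 3:pauvarp {NOUN,CONJ}; 4:zreeshir {PREP,NOUN}; 5:chugaurn {NOUN}; 6:chugaurn {NOUN}; 7:zreeshir {PREP,NOUN}; 8:chugaurn {NOUN}.
At position 1, choosing CONJ makes rule 2 impossible to satisfy; hence NOUN.
At position 2, choosing PREP makes rule 4 impossible to satisfy; hence NOUN.
At position 3, choosing CONJ makes rule 2 impossible to satisfy; hence NOUN.
At position 4, choosing PREP makes rule 4 impossible to satisfy; hence NOUN.
At position 7, choosing PREP makes rule 4 impossible to satisfy; hence NOUN.
That leaves exactly one tagging: NOUN NOUN NOUN NOUN NOUN NOUN NOUN NOUN.
Check: rule 1 satisfied; rule 2 satisfied; rule 3 satisfied; rule 4 satisfied; rule 5 satisfied.

NOUN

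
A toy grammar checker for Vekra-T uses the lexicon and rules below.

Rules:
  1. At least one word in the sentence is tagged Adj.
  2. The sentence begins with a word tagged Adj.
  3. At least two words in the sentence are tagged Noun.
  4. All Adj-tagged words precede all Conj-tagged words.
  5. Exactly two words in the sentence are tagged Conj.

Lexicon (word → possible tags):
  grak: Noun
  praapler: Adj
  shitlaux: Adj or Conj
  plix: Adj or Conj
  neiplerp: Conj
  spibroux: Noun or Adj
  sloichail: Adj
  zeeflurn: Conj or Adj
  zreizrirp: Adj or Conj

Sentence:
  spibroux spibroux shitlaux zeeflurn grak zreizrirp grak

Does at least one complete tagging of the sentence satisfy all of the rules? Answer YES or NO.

YES

Candidates per position — 1:spibroux {Noun,Adj}; 2:spibroux {Noun,Adj}; 3:shitlaux {Adj,Conj}; 4:zeeflurn {Conj,Adj}; 5:grak {Noun}; 6:zreizrirp {Adj,Conj}; 7:grak {Noun}.
One satisfying assignment: Adj Adj Adj Conj Noun Conj Noun.
Check: rule 1 ok; rule 2 ok; rule 3 ok; rule 4 ok; rule 5 ok.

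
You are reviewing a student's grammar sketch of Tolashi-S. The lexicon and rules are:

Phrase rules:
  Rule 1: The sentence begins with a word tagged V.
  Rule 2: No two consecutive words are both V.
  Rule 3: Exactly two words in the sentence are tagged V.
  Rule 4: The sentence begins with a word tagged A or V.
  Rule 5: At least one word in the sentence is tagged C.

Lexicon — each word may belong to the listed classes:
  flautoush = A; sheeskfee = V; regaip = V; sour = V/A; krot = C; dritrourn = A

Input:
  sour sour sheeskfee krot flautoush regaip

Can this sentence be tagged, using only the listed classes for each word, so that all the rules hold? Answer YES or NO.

NO

Candidates per position — 1:sour {V,A}; 2:sour {V,A}; 3:sheeskfee {V}; 4:krot {C}; 5:flautoush {A}; 6:regaip {V}.
Every candidate sequence violates at least one rule; no consistent tagging exists.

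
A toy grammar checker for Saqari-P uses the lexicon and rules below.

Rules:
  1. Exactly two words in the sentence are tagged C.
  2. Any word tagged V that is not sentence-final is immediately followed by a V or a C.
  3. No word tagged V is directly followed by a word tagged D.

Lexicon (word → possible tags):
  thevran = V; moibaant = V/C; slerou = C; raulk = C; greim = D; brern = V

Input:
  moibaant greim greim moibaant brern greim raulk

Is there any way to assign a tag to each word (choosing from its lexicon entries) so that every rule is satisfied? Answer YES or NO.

NO

Candidates per position — 1:moibaant {V,C}; 2:greim {D}; 3:greim {D}; 4:moibaant {V,C}; 5:brern {V}; 6:greim {D}; 7:raulk {C}.
Rule 2 cannot be satisfied by any choice of tags from the lexicon.
So there is no consistent tagging.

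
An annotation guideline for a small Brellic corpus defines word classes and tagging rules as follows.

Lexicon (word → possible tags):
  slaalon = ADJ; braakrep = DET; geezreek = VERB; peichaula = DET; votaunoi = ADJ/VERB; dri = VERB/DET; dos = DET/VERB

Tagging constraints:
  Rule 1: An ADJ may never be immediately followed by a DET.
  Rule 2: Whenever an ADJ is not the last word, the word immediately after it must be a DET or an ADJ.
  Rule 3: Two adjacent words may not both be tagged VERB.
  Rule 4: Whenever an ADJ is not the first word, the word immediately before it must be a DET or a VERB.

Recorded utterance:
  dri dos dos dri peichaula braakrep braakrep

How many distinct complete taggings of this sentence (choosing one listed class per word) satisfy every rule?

8

Candidates per position — 1:dri {VERB,DET}; 2:dos {DET,VERB}; 3:dos {DET,VERB}; 4:dri {VERB,DET}; 5:peichaula {DET}; 6:braakrep {DET}; 7:braakrep {DET}.
There are 16 candidate sequences in total.
Checking each against the rules leaves 8 sequences.
Count = 8.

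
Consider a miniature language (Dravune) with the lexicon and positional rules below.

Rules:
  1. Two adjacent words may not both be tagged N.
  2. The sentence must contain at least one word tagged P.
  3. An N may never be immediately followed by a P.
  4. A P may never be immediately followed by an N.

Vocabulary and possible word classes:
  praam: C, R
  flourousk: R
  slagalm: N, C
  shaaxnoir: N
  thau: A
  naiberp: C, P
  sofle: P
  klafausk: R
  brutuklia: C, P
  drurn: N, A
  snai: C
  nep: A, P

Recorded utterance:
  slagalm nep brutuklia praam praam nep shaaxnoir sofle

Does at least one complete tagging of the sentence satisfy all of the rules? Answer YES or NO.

NO

Candidates per position — 1:slagalm {N,C}; 2:nep {A,P}; 3:brutuklia {C,P}; 4:praam {C,R}; 5:praam {C,R}; 6:nep {A,P}; 7:shaaxnoir {N}; 8:sofle {P}.
Rule 3 cannot be satisfied by any choice of tags from the lexicon.
So there is no consistent tagging.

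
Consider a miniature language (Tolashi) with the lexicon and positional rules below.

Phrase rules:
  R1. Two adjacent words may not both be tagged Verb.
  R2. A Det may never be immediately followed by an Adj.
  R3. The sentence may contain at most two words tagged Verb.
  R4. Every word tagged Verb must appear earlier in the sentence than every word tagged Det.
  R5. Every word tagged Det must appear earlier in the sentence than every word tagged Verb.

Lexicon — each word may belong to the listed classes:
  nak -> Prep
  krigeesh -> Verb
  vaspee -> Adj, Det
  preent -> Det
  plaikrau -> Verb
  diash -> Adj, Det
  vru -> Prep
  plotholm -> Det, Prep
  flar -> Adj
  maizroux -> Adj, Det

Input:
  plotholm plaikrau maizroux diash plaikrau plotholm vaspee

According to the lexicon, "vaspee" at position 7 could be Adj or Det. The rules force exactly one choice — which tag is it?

Candidates per position — 1:plotholm {Det,Prep}; 2:plaikrau {Verb}; 3:maizroux {Adj,Det}; 4:diash {Adj,Det}; 5:plaikrau {Verb}; 6:plotholm {Det,Prep}; 7:vaspee {Adj,Det}.
Word 1 cannot be Det — rule 4 would then fail for every completion. It is Prep.
Word 3 cannot be Det — rule 4 would then fail for every completion. It is Adj.
Word 4 cannot be Det — rule 4 would then fail for every completion. It is Adj.
Word 6 cannot be Det — rule 5 would then fail for every completion. It is Prep.
Word 7 cannot be Det — rule 5 would then fail for every completion. It is Adj.
The only consistent sequence is: Prep Verb Adj Adj Verb Prep Adj.
Checking: rule 1 holds; rule 2 holds; rule 3 holds; rule 4 holds; rule 5 holds.

Adj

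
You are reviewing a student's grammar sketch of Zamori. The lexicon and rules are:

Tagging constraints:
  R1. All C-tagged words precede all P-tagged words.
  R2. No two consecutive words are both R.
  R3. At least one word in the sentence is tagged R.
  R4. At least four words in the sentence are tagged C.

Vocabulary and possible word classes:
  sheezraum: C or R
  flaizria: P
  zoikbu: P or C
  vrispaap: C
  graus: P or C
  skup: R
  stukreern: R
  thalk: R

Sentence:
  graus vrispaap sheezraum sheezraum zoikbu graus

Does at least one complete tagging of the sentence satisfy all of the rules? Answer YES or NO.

Candidates per position — 1:graus {P,C}; 2:vrispaap {C}; 3:sheezraum {C,R}; 4:sheezraum {C,R}; 5:zoikbu {P,C}; 6:graus {P,C}.
One satisfying assignment: C C C R C C.
Verifying each rule — rule 1 ✓; rule 2 ✓; rule 3 ✓; rule 4 ✓.

YES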